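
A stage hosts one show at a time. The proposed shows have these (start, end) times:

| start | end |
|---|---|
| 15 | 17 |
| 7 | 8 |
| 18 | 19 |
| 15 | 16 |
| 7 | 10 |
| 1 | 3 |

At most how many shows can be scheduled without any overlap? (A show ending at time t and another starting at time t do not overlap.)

4

By end time: (1,3), (7,8), (7,10), (15,16), (15,17), (18,19).
Pick (1,3); next start ≥ 3 → (7,8); next start ≥ 8 → (15,16); next start ≥ 16 → (18,19).
Selected 4 shows.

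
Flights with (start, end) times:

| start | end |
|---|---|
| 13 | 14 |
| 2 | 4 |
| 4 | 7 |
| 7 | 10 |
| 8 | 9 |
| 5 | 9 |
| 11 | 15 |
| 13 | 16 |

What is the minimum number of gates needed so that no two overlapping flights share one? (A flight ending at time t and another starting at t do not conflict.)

Count concurrent intervals with a sweep; the peak is the room count.
starts: [2, 4, 5, 7, 8, 11, 13, 13]
ends:   [4, 7, 9, 9, 10, 14, 15, 16]
s2→1 e4→0 s4→1 s5→2 e7→1 s7→2 s8→3  — peak 3.

3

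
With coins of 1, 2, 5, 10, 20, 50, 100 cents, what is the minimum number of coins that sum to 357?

6

Greedy: take as many of the largest coin as possible, then repeat with the remainder.
357 − 3×100→57 − 1×50→7 − 1×5→2 − 1×2→0
Total coins = 3 + 1 + 1 + 1 = 6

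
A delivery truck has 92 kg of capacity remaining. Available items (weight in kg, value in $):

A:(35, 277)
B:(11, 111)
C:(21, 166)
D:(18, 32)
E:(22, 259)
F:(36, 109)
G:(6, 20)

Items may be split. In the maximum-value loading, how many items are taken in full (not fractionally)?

Sort by value per unit weight and fill in that order.
Ratios (sorted): E 11.77, B 10.09, A 7.91, C 7.90, G 3.33, F 3.03, D 1.78
take E (22 @ 259); take B (11 @ 111); take A (35 @ 277); take C (21 @ 166); take 3/6 of G → 10.00. Capacity used 92/92.
4 item(s) taken whole; one partial (take 3/6 of G).

4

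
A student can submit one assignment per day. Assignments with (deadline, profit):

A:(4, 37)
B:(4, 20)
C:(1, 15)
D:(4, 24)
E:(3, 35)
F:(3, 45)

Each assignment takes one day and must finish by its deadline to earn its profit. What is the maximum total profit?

By profit: F(d3,45), A(d4,37), E(d3,35), D(d4,24), B(d4,20), C(d1,15)
F→slot 3; A→slot 4; E→slot 2; D→slot 1; B skipped; C skipped.
Profit = 24 + 35 + 45 + 37 = 141

141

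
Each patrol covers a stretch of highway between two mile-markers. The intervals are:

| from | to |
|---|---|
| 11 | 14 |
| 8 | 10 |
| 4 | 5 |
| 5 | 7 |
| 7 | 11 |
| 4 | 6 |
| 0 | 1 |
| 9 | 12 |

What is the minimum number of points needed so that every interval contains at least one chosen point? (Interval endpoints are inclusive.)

By right end: [0,1]  [4,5]  [4,6]  [5,7]  [8,10]  [7,11]  [9,12]  [11,14]
[0,1] uncovered → point at 1; [4,5] uncovered → point at 5; [8,10] uncovered → point at 10; [11,14] uncovered → point at 14.
Points: 1, 5, 10, 14 (4 total).

4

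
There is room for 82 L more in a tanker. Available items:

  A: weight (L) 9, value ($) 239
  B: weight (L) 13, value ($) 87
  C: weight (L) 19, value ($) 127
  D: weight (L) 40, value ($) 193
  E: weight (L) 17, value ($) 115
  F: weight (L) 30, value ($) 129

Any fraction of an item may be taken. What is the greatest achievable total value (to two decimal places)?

Sort by value per unit weight and fill in that order.
Order: A (239/9=26.56) > E (115/17=6.76) > B (87/13=6.69) > C (127/19=6.68) > D (193/40=4.83) > F (129/30=4.30)
Fill: take A (9 @ 239) → take E (17 @ 115) → take B (13 @ 87) → take C (19 @ 127) → take 24/40 of D → 115.80; 82/82 used.
Total value = 683.80

683.80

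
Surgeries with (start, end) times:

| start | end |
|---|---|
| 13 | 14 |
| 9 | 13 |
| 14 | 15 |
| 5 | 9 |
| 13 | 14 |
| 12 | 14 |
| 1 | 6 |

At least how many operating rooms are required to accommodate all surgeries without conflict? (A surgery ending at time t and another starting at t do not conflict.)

starts: [1, 5, 9, 12, 13, 13, 14]
ends:   [6, 9, 13, 14, 14, 14, 15]
s1→1 s5→2 e6→1 e9→0 s9→1 s12→2 e13→1 s13→2 s13→3  — peak 3.

3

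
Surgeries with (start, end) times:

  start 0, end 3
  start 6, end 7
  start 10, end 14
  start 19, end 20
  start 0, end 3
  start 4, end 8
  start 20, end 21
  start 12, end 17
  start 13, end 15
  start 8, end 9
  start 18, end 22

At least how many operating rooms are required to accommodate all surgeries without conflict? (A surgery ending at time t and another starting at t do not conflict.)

3

Count concurrent intervals with a sweep; the peak is the room count.
starts: [0, 0, 4, 6, 8, 10, 12, 13, 18, 19, 20]
ends:   [3, 3, 7, 8, 9, 14, 15, 17, 20, 21, 22]
s0→1 s0→2 e3→1 e3→0 s4→1 s6→2 e7→1 e8→0 s8→1 e9→0 s10→1 s12→2 s13→3  — peak 3.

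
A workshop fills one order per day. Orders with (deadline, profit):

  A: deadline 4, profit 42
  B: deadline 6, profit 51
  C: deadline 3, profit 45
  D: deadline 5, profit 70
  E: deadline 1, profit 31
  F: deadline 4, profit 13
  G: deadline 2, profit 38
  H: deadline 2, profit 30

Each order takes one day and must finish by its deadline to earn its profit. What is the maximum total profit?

Sort by profit descending; place each in the latest free slot ≤ its deadline.
Profit order: D=70 B=51 C=45 A=42 G=38 E=31 H=30 F=13
Assign: D→slot 5, B→slot 6, C→slot 3, A→slot 4, G→slot 2, E→slot 1, H skipped, F skipped.
Slots: [1:E] [2:G] [3:C] [4:A] [5:D] [6:B]
Profit = 31 + 38 + 45 + 42 + 70 + 51 = 277

277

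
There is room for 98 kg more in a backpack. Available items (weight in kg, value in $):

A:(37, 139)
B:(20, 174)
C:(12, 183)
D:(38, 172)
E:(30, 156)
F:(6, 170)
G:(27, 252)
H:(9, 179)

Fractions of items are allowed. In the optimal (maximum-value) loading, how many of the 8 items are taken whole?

5

Sort by value per unit weight and fill in that order.
Order: F (170/6=28.33) > H (179/9=19.89) > C (183/12=15.25) > G (252/27=9.33) > B (174/20=8.70) > E (156/30=5.20) > D (172/38=4.53) > A (139/37=3.76)
Fill: take F (6 @ 170) → take H (9 @ 179) → take C (12 @ 183) → take G (27 @ 252) → take B (20 @ 174) → take 24/30 of E → 124.80; 98/98 used.
5 item(s) taken whole; one partial (take 24/30 of E).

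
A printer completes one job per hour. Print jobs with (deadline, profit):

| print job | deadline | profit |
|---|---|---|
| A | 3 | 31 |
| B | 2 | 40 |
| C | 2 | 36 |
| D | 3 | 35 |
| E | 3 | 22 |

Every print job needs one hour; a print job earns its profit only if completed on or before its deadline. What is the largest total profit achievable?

Sort by profit descending; place each in the latest free slot ≤ its deadline.
Profit order: B=40 C=36 D=35 A=31 E=22
Assign: B→slot 2, C→slot 1, D→slot 3, A skipped, E skipped.
Slots: [1:C] [2:B] [3:D]
Profit = 36 + 40 + 35 = 111

111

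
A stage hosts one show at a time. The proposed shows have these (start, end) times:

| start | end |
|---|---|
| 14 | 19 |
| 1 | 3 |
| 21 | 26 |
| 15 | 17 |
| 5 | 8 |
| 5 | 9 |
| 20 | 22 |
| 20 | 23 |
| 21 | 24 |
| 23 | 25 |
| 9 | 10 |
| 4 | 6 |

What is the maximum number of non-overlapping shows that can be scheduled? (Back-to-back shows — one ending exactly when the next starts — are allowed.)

6

Order by finish time; keep every interval that doesn't clash with the previous kept one.
By end time: (1,3), (4,6), (5,8), (5,9), (9,10), (15,17), (14,19), (20,22), (20,23), (21,24), (23,25), (21,26).
Pick (1,3); next start ≥ 3 → (4,6); next start ≥ 6 → (9,10); next start ≥ 10 → (15,17); next start ≥ 17 → (20,22); next start ≥ 22 → (23,25).
Selected 6 shows.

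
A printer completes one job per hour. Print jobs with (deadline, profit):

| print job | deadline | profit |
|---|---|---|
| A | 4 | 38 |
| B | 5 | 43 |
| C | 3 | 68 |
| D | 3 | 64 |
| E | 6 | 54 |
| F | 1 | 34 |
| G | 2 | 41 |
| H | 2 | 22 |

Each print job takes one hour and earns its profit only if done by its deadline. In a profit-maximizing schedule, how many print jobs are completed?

Take jobs in profit order; each goes to the latest open slot no later than its deadline.
By profit: C(d3,68), D(d3,64), E(d6,54), B(d5,43), G(d2,41), A(d4,38), F(d1,34), H(d2,22)
C→slot 3; D→slot 2; E→slot 6; B→slot 5; G→slot 1; A→slot 4; F skipped; H skipped.
6 of 8 scheduled.

6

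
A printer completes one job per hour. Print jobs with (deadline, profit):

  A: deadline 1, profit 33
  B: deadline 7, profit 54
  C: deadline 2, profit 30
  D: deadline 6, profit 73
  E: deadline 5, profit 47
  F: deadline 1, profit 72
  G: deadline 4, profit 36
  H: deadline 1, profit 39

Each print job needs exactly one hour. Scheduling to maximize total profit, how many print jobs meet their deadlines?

6

By profit: D(d6,73), F(d1,72), B(d7,54), E(d5,47), H(d1,39), G(d4,36), A(d1,33), C(d2,30)
D→slot 6; F→slot 1; B→slot 7; E→slot 5; H skipped; G→slot 4; A skipped; C→slot 2.
6 of 8 scheduled.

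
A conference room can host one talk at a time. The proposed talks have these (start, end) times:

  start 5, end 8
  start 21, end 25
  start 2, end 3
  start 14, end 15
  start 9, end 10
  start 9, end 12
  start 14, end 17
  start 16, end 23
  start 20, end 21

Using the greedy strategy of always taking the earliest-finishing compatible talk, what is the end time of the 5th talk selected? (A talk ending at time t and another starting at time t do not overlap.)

Sorted by end: (2,3)  (5,8)  (9,10)  (9,12)  (14,15)  (14,17)  (20,21)  (16,23)  (21,25)
take (2,3); take (5,8); take (9,10); take (14,15); skip (14,17); take (20,21); skip (16,23); take (21,25).
Selected: (2,3) (5,8) (9,10) (14,15) (20,21) (21,25)

21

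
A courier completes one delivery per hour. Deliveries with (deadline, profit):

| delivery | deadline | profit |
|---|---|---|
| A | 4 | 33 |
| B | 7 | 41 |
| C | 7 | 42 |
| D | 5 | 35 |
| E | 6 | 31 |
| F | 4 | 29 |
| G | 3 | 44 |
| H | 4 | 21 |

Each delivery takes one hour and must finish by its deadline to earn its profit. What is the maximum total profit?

Take jobs in profit order; each goes to the latest open slot no later than its deadline.
By profit: G(d3,44), C(d7,42), B(d7,41), D(d5,35), A(d4,33), E(d6,31), F(d4,29), H(d4,21)
G→slot 3; C→slot 7; B→slot 6; D→slot 5; A→slot 4; E→slot 2; F→slot 1; H skipped.
Profit = 29 + 31 + 44 + 33 + 35 + 41 + 42 = 255

255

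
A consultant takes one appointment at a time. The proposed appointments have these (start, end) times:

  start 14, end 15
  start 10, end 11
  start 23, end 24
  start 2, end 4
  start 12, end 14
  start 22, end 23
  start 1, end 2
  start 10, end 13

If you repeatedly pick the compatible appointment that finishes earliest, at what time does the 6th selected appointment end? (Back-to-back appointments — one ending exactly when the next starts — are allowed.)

23

Greedy by earliest finish: after sorting by end time, pick each interval compatible with the last pick.
Sorted by end: (1,2)  (2,4)  (10,11)  (10,13)  (12,14)  (14,15)  (22,23)  (23,24)
take (1,2); take (2,4); take (10,11); take (12,14); take (14,15); take (22,23); take (23,24).
Selected: (1,2) (2,4) (10,11) (12,14) (14,15) (22,23) (23,24)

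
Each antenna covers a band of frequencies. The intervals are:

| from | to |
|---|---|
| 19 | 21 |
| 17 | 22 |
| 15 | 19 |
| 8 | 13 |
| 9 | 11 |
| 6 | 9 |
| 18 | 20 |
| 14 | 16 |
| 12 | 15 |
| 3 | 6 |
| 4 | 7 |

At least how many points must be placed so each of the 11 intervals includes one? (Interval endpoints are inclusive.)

4

Sorted: [3,6] [4,7] [6,9] [9,11] [8,13] [12,15] [14,16] [15,19] [18,20] [19,21] [17,22]
{[3,6],[4,7],[6,9]} hit by 6; {[9,11],[8,13]} hit by 11; {[12,15],[14,16],[15,19]} hit by 15; {[18,20],[19,21],[17,22]} hit by 20.
Points: 6, 11, 15, 20 (4 total).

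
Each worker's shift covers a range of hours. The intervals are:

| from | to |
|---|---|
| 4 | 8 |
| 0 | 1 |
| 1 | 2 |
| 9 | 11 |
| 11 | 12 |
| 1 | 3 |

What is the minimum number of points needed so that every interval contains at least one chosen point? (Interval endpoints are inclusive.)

3

Sort by right endpoint; whenever an interval is uncovered, place a point at its right end.
Sorted: [0,1] [1,2] [1,3] [4,8] [9,11] [11,12]
{[0,1],[1,2],[1,3]} hit by 1; {[4,8]} hit by 8; {[9,11],[11,12]} hit by 11.
Points: 1, 8, 11 (3 total).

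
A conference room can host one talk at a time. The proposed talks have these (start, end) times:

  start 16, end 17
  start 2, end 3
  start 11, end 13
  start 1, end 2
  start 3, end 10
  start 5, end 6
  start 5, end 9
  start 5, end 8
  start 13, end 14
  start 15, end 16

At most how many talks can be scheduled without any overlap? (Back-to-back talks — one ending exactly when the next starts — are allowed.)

Sorted by end: (1,2)  (2,3)  (5,6)  (5,8)  (5,9)  (3,10)  (11,13)  (13,14)  (15,16)  (16,17)
take (1,2); take (2,3); take (5,6); take (11,13); take (13,14); take (15,16); take (16,17).
Selected 7 talks.

7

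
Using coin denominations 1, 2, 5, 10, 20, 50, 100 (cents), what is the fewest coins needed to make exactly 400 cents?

Greedy: take as many of the largest coin as possible, then repeat with the remainder.
400 − 4×100→0
Total coins = 4 = 4

4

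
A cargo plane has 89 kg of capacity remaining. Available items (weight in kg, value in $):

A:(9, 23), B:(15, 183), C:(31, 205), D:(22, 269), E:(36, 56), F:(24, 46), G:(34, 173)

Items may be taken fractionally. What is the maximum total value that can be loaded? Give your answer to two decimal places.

Greedy by value/weight ratio, highest first.
Ratios (sorted): D 12.23, B 12.20, C 6.61, G 5.09, A 2.56, F 1.92, E 1.56
take D (22 @ 269); take B (15 @ 183); take C (31 @ 205); take 21/34 of G → 106.85. Capacity used 89/89.
Total value = 763.85

763.85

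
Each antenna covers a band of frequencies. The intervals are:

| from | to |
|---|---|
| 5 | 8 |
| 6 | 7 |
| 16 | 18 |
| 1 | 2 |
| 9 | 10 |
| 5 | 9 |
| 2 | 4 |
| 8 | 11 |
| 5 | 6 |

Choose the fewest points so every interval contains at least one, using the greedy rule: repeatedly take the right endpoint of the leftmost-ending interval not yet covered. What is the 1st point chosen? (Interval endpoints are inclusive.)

2

Sort by right endpoint; whenever an interval is uncovered, place a point at its right end.
By right end: [1,2]  [2,4]  [5,6]  [6,7]  [5,8]  [5,9]  [9,10]  [8,11]  [16,18]
[1,2] uncovered → point at 2; [5,6] uncovered → point at 6; [9,10] uncovered → point at 10; [16,18] uncovered → point at 18.
Points: 2, 6, 10, 18 (4 total).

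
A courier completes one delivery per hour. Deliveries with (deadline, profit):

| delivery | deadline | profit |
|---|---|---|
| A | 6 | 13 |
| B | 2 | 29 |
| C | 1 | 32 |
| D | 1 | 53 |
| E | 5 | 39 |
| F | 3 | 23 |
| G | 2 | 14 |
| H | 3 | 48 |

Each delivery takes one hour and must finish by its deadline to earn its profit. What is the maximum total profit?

182

By profit: D(d1,53), H(d3,48), E(d5,39), C(d1,32), B(d2,29), F(d3,23), G(d2,14), A(d6,13)
D→slot 1; H→slot 3; E→slot 5; C skipped; B→slot 2; F skipped; G skipped; A→slot 6.
Profit = 53 + 29 + 48 + 39 + 13 = 182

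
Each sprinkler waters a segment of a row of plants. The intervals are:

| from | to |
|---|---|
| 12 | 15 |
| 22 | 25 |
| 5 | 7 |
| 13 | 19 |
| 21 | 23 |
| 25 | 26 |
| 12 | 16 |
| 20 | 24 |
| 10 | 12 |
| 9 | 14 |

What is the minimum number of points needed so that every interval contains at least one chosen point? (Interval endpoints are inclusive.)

5

Process intervals by earliest right end; each time one isn't hit yet, stab at its right endpoint.
By right end: [5,7]  [10,12]  [9,14]  [12,15]  [12,16]  [13,19]  [21,23]  [20,24]  [22,25]  [25,26]
[5,7] uncovered → point at 7; [10,12] uncovered → point at 12; [13,19] uncovered → point at 19; [21,23] uncovered → point at 23; [25,26] uncovered → point at 26.
Points: 7, 12, 19, 23, 26 (5 total).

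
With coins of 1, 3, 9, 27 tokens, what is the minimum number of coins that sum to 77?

77 − 2×27→23 − 2×9→5 − 1×3→2 − 2×1→0
Total coins = 2 + 2 + 1 + 2 = 7

7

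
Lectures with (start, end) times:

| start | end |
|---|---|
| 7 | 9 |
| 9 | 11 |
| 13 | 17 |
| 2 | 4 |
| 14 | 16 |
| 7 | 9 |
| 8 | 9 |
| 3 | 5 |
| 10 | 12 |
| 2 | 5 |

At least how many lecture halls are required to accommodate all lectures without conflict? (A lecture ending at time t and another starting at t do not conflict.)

3

starts: [2, 2, 3, 7, 7, 8, 9, 10, 13, 14]
ends:   [4, 5, 5, 9, 9, 9, 11, 12, 16, 17]
s2→1 s2→2 s3→3  — peak 3.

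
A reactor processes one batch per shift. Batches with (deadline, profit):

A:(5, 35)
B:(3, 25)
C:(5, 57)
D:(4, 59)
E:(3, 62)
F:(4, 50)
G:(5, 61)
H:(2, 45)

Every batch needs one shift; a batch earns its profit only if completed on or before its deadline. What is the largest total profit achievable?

By profit: E(d3,62), G(d5,61), D(d4,59), C(d5,57), F(d4,50), H(d2,45), A(d5,35), B(d3,25)
E→slot 3; G→slot 5; D→slot 4; C→slot 2; F→slot 1; H skipped; A skipped; B skipped.
Profit = 50 + 57 + 62 + 59 + 61 = 289

289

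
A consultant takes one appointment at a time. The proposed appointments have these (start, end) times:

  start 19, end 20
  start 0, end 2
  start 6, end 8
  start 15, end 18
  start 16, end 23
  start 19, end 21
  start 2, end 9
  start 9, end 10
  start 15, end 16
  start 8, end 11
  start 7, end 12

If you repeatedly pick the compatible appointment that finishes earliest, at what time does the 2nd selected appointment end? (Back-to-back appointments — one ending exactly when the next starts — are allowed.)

8

Sort by end time and greedily take each interval whose start is ≥ the last chosen end.
Sorted by end: (0,2)  (6,8)  (2,9)  (9,10)  (8,11)  (7,12)  (15,16)  (15,18)  (19,20)  (19,21)  (16,23)
take (0,2); take (6,8); take (9,10); take (15,16); take (19,20).
Selected: (0,2) (6,8) (9,10) (15,16) (19,20)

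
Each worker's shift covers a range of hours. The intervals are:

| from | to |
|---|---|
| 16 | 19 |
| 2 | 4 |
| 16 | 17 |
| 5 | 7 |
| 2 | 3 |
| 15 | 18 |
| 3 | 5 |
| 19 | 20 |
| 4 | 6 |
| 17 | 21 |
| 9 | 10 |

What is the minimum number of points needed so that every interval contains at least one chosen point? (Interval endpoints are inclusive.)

5

Process intervals by earliest right end; each time one isn't hit yet, stab at its right endpoint.
Sorted: [2,3] [2,4] [3,5] [4,6] [5,7] [9,10] [16,17] [15,18] [16,19] [19,20] [17,21]
{[2,3],[2,4],[3,5]} hit by 3; {[4,6],[5,7]} hit by 6; {[9,10]} hit by 10; {[16,17],[15,18],[16,19]} hit by 17; {[19,20],[17,21]} hit by 20.
Points: 3, 6, 10, 17, 20 (5 total).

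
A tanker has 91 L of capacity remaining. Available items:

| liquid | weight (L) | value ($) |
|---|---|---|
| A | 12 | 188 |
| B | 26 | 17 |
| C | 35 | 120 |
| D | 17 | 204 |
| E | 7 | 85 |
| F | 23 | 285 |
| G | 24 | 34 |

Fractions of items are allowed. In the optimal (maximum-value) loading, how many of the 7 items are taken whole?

Greedy by value/weight ratio, highest first.
Ratios (sorted): A 15.67, F 12.39, E 12.14, D 12.00, C 3.43, G 1.42, B 0.65
take A (12 @ 188); take F (23 @ 285); take E (7 @ 85); take D (17 @ 204); take 32/35 of C → 109.71. Capacity used 91/91.
4 item(s) taken whole; one partial (take 32/35 of C).

4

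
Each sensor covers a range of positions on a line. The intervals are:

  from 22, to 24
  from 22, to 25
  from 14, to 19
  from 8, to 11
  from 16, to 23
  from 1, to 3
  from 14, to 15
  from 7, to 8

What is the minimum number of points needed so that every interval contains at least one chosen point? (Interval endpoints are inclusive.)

4

Sort by right endpoint; whenever an interval is uncovered, place a point at its right end.
Sorted: [1,3] [7,8] [8,11] [14,15] [14,19] [16,23] [22,24] [22,25]
{[1,3]} hit by 3; {[7,8],[8,11]} hit by 8; {[14,15],[14,19]} hit by 15; {[16,23],[22,24],[22,25]} hit by 23.
Points: 3, 8, 15, 23 (4 total).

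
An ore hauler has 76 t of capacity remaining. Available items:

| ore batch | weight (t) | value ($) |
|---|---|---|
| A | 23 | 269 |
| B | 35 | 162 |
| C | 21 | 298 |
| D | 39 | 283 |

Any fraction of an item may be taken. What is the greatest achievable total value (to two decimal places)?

Sort by value per unit weight and fill in that order.
Order: C (298/21=14.19) > A (269/23=11.70) > D (283/39=7.26) > B (162/35=4.63)
Fill: take C (21 @ 298) → take A (23 @ 269) → take 32/39 of D → 232.21; 76/76 used.
Total value = 799.21

799.21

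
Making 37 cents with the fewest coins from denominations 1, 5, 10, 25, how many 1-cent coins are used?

2

37 = 1×25 + 1×10 + 2×1
Count of 1: 2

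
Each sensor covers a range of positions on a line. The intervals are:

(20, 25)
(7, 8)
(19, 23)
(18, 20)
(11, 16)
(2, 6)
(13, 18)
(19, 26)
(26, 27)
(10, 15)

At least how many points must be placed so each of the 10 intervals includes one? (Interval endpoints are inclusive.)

Sorted: [2,6] [7,8] [10,15] [11,16] [13,18] [18,20] [19,23] [20,25] [19,26] [26,27]
{[2,6]} hit by 6; {[7,8]} hit by 8; {[10,15],[11,16],[13,18]} hit by 15; {[18,20],[19,23],[20,25],[19,26]} hit by 20; {[26,27]} hit by 27.
Points: 6, 8, 15, 20, 27 (5 total).

5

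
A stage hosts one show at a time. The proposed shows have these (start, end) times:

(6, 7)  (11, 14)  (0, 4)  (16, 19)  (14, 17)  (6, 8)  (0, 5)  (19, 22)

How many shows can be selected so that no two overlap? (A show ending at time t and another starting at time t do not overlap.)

Greedy by earliest finish: after sorting by end time, pick each interval compatible with the last pick.
Sorted by end: (0,4)  (0,5)  (6,7)  (6,8)  (11,14)  (14,17)  (16,19)  (19,22)
take (0,4); skip (0,5); take (6,7); skip (6,8); take (11,14); take (14,17); take (19,22).
Selected 5 shows.

5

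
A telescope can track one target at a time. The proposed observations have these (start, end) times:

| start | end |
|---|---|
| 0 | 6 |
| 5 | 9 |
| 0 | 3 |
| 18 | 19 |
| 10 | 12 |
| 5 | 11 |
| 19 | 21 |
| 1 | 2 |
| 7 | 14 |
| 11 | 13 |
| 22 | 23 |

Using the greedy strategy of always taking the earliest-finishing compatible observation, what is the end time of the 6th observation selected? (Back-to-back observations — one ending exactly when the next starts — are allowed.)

Sorted by end: (1,2)  (0,3)  (0,6)  (5,9)  (5,11)  (10,12)  (11,13)  (7,14)  (18,19)  (19,21)  (22,23)
take (1,2); skip (0,3); take (5,9); take (10,12); skip (7,14); take (18,19); take (19,21); take (22,23).
Selected: (1,2) (5,9) (10,12) (18,19) (19,21) (22,23)

23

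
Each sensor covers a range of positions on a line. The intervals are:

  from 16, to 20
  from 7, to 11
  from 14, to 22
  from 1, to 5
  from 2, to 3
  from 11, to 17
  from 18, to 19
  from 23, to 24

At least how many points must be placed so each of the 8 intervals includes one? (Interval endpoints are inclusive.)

Sorted: [2,3] [1,5] [7,11] [11,17] [18,19] [16,20] [14,22] [23,24]
{[2,3],[1,5]} hit by 3; {[7,11],[11,17]} hit by 11; {[18,19],[16,20],[14,22]} hit by 19; {[23,24]} hit by 24.
Points: 3, 11, 19, 24 (4 total).

4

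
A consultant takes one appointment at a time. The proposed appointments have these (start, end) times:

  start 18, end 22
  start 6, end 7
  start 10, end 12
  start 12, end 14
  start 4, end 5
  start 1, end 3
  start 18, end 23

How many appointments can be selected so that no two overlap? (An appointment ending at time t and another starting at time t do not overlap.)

By end time: (1,3), (4,5), (6,7), (10,12), (12,14), (18,22), (18,23).
Pick (1,3); next start ≥ 3 → (4,5); next start ≥ 5 → (6,7); next start ≥ 7 → (10,12); next start ≥ 12 → (12,14); next start ≥ 14 → (18,22).
Selected 6 appointments.

6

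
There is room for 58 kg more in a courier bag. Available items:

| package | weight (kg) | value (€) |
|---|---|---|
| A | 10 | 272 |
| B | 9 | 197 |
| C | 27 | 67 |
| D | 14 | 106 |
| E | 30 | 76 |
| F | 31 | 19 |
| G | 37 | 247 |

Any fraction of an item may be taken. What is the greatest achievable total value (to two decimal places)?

Sort by value per unit weight and fill in that order.
Order: A (272/10=27.20) > B (197/9=21.89) > D (106/14=7.57) > G (247/37=6.68) > E (76/30=2.53) > C (67/27=2.48) > F (19/31=0.61)
Fill: take A (10 @ 272) → take B (9 @ 197) → take D (14 @ 106) → take 25/37 of G → 166.89; 58/58 used.
Total value = 741.89

741.89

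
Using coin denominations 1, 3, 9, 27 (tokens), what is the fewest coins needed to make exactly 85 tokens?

5

Use the largest denomination that fits, subtract, and repeat.
85 = 3×27 + 1×3 + 1×1
Total coins = 3 + 1 + 1 = 5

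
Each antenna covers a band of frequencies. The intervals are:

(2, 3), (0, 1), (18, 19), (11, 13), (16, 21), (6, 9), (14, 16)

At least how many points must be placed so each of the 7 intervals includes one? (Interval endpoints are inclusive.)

Process intervals by earliest right end; each time one isn't hit yet, stab at its right endpoint.
Sorted: [0,1] [2,3] [6,9] [11,13] [14,16] [18,19] [16,21]
{[0,1]} hit by 1; {[2,3]} hit by 3; {[6,9]} hit by 9; {[11,13]} hit by 13; {[14,16]} hit by 16; {[18,19],[16,21]} hit by 19.
Points: 1, 3, 9, 13, 16, 19 (6 total).

6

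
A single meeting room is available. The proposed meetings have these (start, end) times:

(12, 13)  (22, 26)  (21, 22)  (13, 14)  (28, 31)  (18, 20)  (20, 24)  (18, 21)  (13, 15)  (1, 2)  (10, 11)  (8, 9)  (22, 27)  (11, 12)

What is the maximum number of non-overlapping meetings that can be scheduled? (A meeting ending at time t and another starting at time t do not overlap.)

10

Greedy by earliest finish: after sorting by end time, pick each interval compatible with the last pick.
By end time: (1,2), (8,9), (10,11), (11,12), (12,13), (13,14), (13,15), (18,20), (18,21), (21,22), (20,24), (22,26), (22,27), (28,31).
Pick (1,2); next start ≥ 2 → (8,9); next start ≥ 9 → (10,11); next start ≥ 11 → (11,12); next start ≥ 12 → (12,13); next start ≥ 13 → (13,14); next start ≥ 14 → (18,20); next start ≥ 20 → (21,22); next start ≥ 22 → (22,26); next start ≥ 26 → (28,31).
Selected 10 meetings.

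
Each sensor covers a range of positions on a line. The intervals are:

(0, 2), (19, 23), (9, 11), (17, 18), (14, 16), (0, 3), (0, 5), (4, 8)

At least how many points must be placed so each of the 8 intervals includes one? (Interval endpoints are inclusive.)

6

Sort by right endpoint; whenever an interval is uncovered, place a point at its right end.
Sorted: [0,2] [0,3] [0,5] [4,8] [9,11] [14,16] [17,18] [19,23]
{[0,2],[0,3],[0,5]} hit by 2; {[4,8]} hit by 8; {[9,11]} hit by 11; {[14,16]} hit by 16; {[17,18]} hit by 18; {[19,23]} hit by 23.
Points: 2, 8, 11, 16, 18, 23 (6 total).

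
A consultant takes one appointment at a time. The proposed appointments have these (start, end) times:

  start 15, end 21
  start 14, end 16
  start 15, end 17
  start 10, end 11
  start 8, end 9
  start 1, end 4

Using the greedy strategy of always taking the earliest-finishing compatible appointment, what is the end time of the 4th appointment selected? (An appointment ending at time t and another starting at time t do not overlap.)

16

Order by finish time; keep every interval that doesn't clash with the previous kept one.
Sorted by end: (1,4)  (8,9)  (10,11)  (14,16)  (15,17)  (15,21)
take (1,4); take (8,9); take (10,11); take (14,16); skip (15,17).
Selected: (1,4) (8,9) (10,11) (14,16)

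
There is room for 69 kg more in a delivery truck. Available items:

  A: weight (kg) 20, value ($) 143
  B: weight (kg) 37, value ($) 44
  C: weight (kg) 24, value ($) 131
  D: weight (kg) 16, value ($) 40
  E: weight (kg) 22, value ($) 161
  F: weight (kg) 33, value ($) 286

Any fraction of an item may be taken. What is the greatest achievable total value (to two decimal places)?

Greedy by value/weight ratio, highest first.
Ratios (sorted): F 8.67, E 7.32, A 7.15, C 5.46, D 2.50, B 1.19
take F (33 @ 286); take E (22 @ 161); take 14/20 of A → 100.10. Capacity used 69/69.
Total value = 547.10

547.10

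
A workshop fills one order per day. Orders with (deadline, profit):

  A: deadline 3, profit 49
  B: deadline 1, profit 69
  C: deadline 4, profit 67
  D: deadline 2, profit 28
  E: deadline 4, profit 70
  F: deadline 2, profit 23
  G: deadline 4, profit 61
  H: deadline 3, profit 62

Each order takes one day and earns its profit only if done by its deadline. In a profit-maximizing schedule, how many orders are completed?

Take jobs in profit order; each goes to the latest open slot no later than its deadline.
By profit: E(d4,70), B(d1,69), C(d4,67), H(d3,62), G(d4,61), A(d3,49), D(d2,28), F(d2,23)
E→slot 4; B→slot 1; C→slot 3; H→slot 2; G skipped; A skipped; D skipped; F skipped.
4 of 8 scheduled.

4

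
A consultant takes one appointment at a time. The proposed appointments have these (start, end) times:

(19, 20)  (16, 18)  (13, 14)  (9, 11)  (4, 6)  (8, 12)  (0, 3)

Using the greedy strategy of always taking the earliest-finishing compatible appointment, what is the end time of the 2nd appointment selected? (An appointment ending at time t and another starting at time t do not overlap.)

6

Sorted by end: (0,3)  (4,6)  (9,11)  (8,12)  (13,14)  (16,18)  (19,20)
take (0,3); take (4,6); take (9,11); take (13,14); take (16,18); take (19,20).
Selected: (0,3) (4,6) (9,11) (13,14) (16,18) (19,20)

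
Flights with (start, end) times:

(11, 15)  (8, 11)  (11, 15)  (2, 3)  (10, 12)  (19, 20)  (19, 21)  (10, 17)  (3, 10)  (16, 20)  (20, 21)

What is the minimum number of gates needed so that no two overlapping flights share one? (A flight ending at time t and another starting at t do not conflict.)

starts: [2, 3, 8, 10, 10, 11, 11, 16, 19, 19, 20]
ends:   [3, 10, 11, 12, 15, 15, 17, 20, 20, 21, 21]
s2→1 e3→0 s3→1 s8→2 e10→1 s10→2 s10→3 e11→2 s11→3 s11→4  — peak 4.

4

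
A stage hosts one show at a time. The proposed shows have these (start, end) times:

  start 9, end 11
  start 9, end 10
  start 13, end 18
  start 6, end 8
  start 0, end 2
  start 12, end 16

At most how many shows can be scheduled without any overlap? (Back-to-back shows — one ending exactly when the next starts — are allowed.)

4

Order by finish time; keep every interval that doesn't clash with the previous kept one.
By end time: (0,2), (6,8), (9,10), (9,11), (12,16), (13,18).
Pick (0,2); next start ≥ 2 → (6,8); next start ≥ 8 → (9,10); next start ≥ 10 → (12,16).
Selected 4 shows.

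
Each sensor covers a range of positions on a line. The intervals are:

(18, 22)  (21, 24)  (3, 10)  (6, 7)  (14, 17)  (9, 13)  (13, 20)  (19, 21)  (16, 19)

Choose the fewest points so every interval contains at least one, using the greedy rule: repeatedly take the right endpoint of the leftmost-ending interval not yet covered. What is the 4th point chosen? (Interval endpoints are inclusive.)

21

Sorted: [6,7] [3,10] [9,13] [14,17] [16,19] [13,20] [19,21] [18,22] [21,24]
{[6,7],[3,10]} hit by 7; {[9,13]} hit by 13; {[14,17],[16,19],[13,20]} hit by 17; {[19,21],[18,22],[21,24]} hit by 21.
Points: 7, 13, 17, 21 (4 total).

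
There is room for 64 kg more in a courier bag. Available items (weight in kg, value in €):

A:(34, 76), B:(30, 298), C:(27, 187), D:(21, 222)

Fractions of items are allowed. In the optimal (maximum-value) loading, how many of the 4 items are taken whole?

Order: D (222/21=10.57) > B (298/30=9.93) > C (187/27=6.93) > A (76/34=2.24)
Fill: take D (21 @ 222) → take B (30 @ 298) → take 13/27 of C → 90.04; 64/64 used.
2 item(s) taken whole; one partial (take 13/27 of C).

2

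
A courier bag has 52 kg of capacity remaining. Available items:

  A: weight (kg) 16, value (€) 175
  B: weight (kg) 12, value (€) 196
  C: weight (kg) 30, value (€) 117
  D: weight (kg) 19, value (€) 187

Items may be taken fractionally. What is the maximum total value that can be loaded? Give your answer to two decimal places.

577.50

Ratios (sorted): B 16.33, A 10.94, D 9.84, C 3.90
take B (12 @ 196); take A (16 @ 175); take D (19 @ 187); take 5/30 of C → 19.50. Capacity used 52/52.
Total value = 577.50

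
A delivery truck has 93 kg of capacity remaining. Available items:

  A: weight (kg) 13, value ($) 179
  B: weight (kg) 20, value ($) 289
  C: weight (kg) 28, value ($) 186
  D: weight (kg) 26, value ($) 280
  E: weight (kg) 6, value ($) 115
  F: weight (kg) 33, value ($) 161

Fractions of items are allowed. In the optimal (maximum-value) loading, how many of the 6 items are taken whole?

5

Sort by value per unit weight and fill in that order.
Ratios (sorted): E 19.17, B 14.45, A 13.77, D 10.77, C 6.64, F 4.88
take E (6 @ 115); take B (20 @ 289); take A (13 @ 179); take D (26 @ 280); take C (28 @ 186). Capacity used 93/93.
5 item(s) taken whole.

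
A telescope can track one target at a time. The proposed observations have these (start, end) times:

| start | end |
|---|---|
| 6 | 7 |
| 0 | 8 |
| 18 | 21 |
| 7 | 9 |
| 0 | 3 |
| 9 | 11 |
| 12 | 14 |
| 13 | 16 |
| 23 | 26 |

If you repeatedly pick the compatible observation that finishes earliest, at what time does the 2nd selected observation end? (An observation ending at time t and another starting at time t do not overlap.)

Order by finish time; keep every interval that doesn't clash with the previous kept one.
By end time: (0,3), (6,7), (0,8), (7,9), (9,11), (12,14), (13,16), (18,21), (23,26).
Pick (0,3); next start ≥ 3 → (6,7); next start ≥ 7 → (7,9); next start ≥ 9 → (9,11); next start ≥ 11 → (12,14); next start ≥ 14 → (18,21); next start ≥ 21 → (23,26).
Selected: (0,3) (6,7) (7,9) (9,11) (12,14) (18,21) (23,26)

7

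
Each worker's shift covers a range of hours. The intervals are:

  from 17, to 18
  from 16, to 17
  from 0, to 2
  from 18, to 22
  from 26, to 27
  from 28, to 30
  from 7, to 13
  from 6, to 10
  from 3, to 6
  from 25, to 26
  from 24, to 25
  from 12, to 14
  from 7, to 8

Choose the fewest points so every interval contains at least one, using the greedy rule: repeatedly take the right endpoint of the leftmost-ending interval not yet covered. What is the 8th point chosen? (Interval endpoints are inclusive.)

27

Sort by right endpoint; whenever an interval is uncovered, place a point at its right end.
Sorted: [0,2] [3,6] [7,8] [6,10] [7,13] [12,14] [16,17] [17,18] [18,22] [24,25] [25,26] [26,27] [28,30]
{[0,2]} hit by 2; {[3,6]} hit by 6; {[7,8],[6,10],[7,13]} hit by 8; {[12,14]} hit by 14; {[16,17],[17,18]} hit by 17; {[18,22]} hit by 22; {[24,25],[25,26]} hit by 25; {[26,27]} hit by 27; {[28,30]} hit by 30.
Points: 2, 6, 8, 14, 17, 22, 25, 27, 30 (9 total).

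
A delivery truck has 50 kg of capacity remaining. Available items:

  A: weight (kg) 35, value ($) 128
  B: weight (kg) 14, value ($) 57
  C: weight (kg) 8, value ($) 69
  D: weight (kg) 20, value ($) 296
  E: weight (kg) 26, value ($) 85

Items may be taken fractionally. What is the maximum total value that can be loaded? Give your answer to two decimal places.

451.26

Ratios (sorted): D 14.80, C 8.62, B 4.07, A 3.66, E 3.27
take D (20 @ 296); take C (8 @ 69); take B (14 @ 57); take 8/35 of A → 29.26. Capacity used 50/50.
Total value = 451.26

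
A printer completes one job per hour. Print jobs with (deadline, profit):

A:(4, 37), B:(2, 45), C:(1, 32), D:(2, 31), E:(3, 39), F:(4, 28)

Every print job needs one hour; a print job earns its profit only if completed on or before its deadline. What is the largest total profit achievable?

153

Take jobs in profit order; each goes to the latest open slot no later than its deadline.
Profit order: B=45 E=39 A=37 C=32 D=31 F=28
Assign: B→slot 2, E→slot 3, A→slot 4, C→slot 1, D skipped, F skipped.
Slots: [1:C] [2:B] [3:E] [4:A]
Profit = 32 + 45 + 39 + 37 = 153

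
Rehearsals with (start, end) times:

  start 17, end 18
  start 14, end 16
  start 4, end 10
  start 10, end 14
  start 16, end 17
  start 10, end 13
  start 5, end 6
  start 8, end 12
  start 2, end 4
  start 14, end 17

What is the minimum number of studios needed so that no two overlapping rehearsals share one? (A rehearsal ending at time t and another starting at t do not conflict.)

starts: [2, 4, 5, 8, 10, 10, 14, 14, 16, 17]
ends:   [4, 6, 10, 12, 13, 14, 16, 17, 17, 18]
s2→1 e4→0 s4→1 s5→2 e6→1 s8→2 e10→1 s10→2 s10→3  — peak 3.

3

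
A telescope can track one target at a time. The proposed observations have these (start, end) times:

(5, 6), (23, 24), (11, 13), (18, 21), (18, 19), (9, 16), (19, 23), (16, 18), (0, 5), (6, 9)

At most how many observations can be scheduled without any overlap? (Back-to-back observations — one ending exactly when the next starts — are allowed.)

Sorted by end: (0,5)  (5,6)  (6,9)  (11,13)  (9,16)  (16,18)  (18,19)  (18,21)  (19,23)  (23,24)
take (0,5); take (5,6); take (6,9); take (11,13); take (16,18); take (18,19); take (19,23); take (23,24).
Selected 8 observations.

8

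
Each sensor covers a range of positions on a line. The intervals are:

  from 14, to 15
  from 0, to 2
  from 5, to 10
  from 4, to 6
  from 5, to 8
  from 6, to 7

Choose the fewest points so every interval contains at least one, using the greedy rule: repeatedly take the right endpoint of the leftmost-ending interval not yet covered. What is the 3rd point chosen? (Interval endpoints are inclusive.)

By right end: [0,2]  [4,6]  [6,7]  [5,8]  [5,10]  [14,15]
[0,2] uncovered → point at 2; [4,6] uncovered → point at 6; [14,15] uncovered → point at 15.
Points: 2, 6, 15 (3 total).

15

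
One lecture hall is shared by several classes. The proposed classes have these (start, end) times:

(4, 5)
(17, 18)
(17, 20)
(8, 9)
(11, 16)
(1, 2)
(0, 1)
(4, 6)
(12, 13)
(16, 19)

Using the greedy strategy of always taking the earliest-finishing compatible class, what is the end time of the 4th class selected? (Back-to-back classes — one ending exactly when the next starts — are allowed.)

9

Sort by end time and greedily take each interval whose start is ≥ the last chosen end.
Sorted by end: (0,1)  (1,2)  (4,5)  (4,6)  (8,9)  (12,13)  (11,16)  (17,18)  (16,19)  (17,20)
take (0,1); take (1,2); take (4,5); take (8,9); take (12,13); take (17,18); skip (16,19).
Selected: (0,1) (1,2) (4,5) (8,9) (12,13) (17,18)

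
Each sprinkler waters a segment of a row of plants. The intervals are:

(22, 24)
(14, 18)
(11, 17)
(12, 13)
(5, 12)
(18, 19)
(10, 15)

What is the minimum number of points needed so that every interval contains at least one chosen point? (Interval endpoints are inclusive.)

3

Sort by right endpoint; whenever an interval is uncovered, place a point at its right end.
By right end: [5,12]  [12,13]  [10,15]  [11,17]  [14,18]  [18,19]  [22,24]
[5,12] uncovered → point at 12; [14,18] uncovered → point at 18; [22,24] uncovered → point at 24.
Points: 12, 18, 24 (3 total).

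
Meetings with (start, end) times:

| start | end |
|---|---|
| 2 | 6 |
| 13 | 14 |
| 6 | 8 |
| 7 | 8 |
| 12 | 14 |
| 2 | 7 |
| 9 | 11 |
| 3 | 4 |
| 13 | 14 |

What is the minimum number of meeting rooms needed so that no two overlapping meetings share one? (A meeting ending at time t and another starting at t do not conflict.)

3

Count concurrent intervals with a sweep; the peak is the room count.
Events (time:±→running): 2:+→1 2:+→2 3:+→3 … peak 3.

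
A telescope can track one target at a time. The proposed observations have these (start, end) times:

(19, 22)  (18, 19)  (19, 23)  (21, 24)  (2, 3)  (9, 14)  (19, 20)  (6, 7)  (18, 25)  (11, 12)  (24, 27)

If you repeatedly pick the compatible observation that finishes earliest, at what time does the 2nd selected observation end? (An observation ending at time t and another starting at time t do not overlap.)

7

Order by finish time; keep every interval that doesn't clash with the previous kept one.
Sorted by end: (2,3)  (6,7)  (11,12)  (9,14)  (18,19)  (19,20)  (19,22)  (19,23)  (21,24)  (18,25)  (24,27)
take (2,3); take (6,7); take (11,12); skip (9,14); take (18,19); take (19,20); skip (19,22); skip (19,23); take (21,24); skip (18,25); take (24,27).
Selected: (2,3) (6,7) (11,12) (18,19) (19,20) (21,24) (24,27)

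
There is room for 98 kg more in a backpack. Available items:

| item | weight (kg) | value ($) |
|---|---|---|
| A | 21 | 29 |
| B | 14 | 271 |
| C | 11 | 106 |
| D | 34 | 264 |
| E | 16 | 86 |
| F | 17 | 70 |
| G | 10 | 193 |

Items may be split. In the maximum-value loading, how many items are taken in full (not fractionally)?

Greedy by value/weight ratio, highest first.
Ratios (sorted): B 19.36, G 19.30, C 9.64, D 7.76, E 5.38, F 4.12, A 1.38
take B (14 @ 271); take G (10 @ 193); take C (11 @ 106); take D (34 @ 264); take E (16 @ 86); take 13/17 of F → 53.53. Capacity used 98/98.
5 item(s) taken whole; one partial (take 13/17 of F).

5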